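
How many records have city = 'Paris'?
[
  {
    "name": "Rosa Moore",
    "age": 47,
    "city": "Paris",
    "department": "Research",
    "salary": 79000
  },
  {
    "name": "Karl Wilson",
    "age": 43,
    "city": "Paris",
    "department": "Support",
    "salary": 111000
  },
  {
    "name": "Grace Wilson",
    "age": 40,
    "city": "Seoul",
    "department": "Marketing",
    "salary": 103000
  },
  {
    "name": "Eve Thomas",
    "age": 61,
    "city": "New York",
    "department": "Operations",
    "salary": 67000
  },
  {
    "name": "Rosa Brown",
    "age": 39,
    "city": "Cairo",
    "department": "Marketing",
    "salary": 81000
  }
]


Data: 5 records
Condition: city = 'Paris'

Checking each record:
  Rosa Moore: Paris MATCH
  Karl Wilson: Paris MATCH
  Grace Wilson: Seoul
  Eve Thomas: New York
  Rosa Brown: Cairo

Count: 2

2


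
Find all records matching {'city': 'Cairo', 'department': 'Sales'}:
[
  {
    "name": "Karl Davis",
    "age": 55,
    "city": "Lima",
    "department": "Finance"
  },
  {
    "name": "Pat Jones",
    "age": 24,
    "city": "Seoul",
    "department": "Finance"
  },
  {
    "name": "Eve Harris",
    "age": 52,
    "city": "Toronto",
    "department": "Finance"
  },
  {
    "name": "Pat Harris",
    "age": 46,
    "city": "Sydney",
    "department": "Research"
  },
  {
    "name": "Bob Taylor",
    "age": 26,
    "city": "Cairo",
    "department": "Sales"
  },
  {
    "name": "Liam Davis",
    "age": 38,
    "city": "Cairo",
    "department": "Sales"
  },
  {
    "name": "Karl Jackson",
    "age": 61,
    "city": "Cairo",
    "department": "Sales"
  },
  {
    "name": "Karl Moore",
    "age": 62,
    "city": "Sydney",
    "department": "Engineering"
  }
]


Search criteria: {'city': 'Cairo', 'department': 'Sales'}

Checking 8 records:
  Karl Davis: {city: Lima, department: Finance}
  Pat Jones: {city: Seoul, department: Finance}
  Eve Harris: {city: Toronto, department: Finance}
  Pat Harris: {city: Sydney, department: Research}
  Bob Taylor: {city: Cairo, department: Sales} <-- MATCH
  Liam Davis: {city: Cairo, department: Sales} <-- MATCH
  Karl Jackson: {city: Cairo, department: Sales} <-- MATCH
  Karl Moore: {city: Sydney, department: Engineering}

Matches: ["Bob Taylor", "Liam Davis", "Karl Jackson"]

["Bob Taylor", "Liam Davis", "Karl Jackson"]


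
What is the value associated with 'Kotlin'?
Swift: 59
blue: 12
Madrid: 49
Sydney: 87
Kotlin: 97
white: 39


Looking up key 'Kotlin'
Value: 97

97


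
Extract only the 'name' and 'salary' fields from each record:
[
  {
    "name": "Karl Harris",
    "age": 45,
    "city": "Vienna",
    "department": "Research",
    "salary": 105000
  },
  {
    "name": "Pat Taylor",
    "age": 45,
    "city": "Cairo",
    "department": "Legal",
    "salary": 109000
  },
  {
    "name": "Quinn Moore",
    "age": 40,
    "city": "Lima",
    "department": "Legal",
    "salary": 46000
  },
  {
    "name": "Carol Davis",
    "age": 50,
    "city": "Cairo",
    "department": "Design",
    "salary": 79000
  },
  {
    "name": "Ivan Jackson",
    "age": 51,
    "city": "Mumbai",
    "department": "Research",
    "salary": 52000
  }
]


Original: 5 records with fields: name, age, city, department, salary
Keep: ['name', 'salary']
Drop: ['age', 'city', 'department']
Result: 5 records, 2 fields each

[
  {
    "name": "Karl Harris",
    "salary": 105000
  },
  {
    "name": "Pat Taylor",
    "salary": 109000
  },
  {
    "name": "Quinn Moore",
    "salary": 46000
  },
  {
    "name": "Carol Davis",
    "salary": 79000
  },
  {
    "name": "Ivan Jackson",
    "salary": 52000
  }
]


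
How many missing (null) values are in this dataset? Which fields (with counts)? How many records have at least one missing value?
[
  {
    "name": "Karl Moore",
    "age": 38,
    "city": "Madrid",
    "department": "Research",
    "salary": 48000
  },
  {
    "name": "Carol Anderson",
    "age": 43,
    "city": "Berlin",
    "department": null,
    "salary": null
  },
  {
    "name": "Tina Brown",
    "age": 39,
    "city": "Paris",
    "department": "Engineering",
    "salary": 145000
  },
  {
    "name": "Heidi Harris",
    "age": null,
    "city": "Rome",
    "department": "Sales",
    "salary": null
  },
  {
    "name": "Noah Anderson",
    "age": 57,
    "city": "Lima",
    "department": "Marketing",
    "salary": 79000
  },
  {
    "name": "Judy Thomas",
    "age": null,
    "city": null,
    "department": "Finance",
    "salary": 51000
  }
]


Checking for missing (null) values in 6 records:

  Karl Moore: complete
  Carol Anderson: department, salary
  Tina Brown: complete
  Heidi Harris: age, salary
  Noah Anderson: complete
  Judy Thomas: age, city

Per field:
  name: 0 missing
  age: 2 missing
  city: 1 missing
  department: 1 missing
  salary: 2 missing

Total missing values: 6
Records with any missing: 3

6 missing values (age: 2, city: 1, department: 1, salary: 2); 3 incomplete records


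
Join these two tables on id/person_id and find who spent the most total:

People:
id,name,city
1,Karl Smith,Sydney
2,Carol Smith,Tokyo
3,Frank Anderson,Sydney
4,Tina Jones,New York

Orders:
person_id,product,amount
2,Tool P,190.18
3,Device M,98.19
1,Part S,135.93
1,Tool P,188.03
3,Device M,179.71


Join on: people.id = orders.person_id

Joined rows:
  Carol Smith (Tokyo) bought Tool P for $190.18
  Frank Anderson (Sydney) bought Device M for $98.19
  Karl Smith (Sydney) bought Part S for $135.93
  Karl Smith (Sydney) bought Tool P for $188.03
  Frank Anderson (Sydney) bought Device M for $179.71

Total per person:
  Karl Smith: $323.96
  Frank Anderson: $277.90
  Carol Smith: $190.18

Top spender: Karl Smith ($323.96)

Karl Smith ($323.96)


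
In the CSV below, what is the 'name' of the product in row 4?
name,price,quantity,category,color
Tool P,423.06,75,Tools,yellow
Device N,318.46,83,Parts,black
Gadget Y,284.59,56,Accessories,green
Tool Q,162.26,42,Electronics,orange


Query: Row 4 ('Tool Q'), column 'name'
Value: Tool Q

Tool Q


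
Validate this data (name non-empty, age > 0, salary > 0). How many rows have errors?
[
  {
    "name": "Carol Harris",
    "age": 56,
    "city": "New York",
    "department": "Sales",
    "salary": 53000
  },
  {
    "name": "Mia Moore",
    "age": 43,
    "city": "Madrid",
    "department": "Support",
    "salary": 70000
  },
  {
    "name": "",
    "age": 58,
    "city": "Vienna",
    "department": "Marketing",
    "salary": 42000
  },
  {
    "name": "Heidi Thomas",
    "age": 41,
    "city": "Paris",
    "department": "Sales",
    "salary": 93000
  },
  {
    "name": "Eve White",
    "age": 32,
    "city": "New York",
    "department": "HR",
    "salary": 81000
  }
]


Validating 5 records:
Rules: name non-empty, age > 0, salary > 0

  Row 1 (Carol Harris): OK
  Row 2 (Mia Moore): OK
  Row 3 (???): empty name
  Row 4 (Heidi Thomas): OK
  Row 5 (Eve White): OK

Total errors: 1

1 errors


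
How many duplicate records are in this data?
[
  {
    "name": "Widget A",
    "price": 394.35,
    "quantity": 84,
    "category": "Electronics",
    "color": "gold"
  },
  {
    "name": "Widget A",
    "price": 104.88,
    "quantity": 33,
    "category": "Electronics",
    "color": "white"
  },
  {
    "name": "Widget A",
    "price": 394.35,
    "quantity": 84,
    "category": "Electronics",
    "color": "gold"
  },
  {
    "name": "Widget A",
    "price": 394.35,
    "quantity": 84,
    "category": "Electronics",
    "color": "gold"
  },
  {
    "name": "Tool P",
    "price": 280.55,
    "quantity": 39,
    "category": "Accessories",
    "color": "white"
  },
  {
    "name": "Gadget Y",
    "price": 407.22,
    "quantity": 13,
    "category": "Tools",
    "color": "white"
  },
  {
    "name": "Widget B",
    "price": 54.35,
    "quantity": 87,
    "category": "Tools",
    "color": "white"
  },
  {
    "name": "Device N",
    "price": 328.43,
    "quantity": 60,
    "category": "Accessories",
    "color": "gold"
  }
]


Checking 8 records for duplicates:

  Row 1: Widget A ($394.35, qty 84)
  Row 2: Widget A ($104.88, qty 33)
  Row 3: Widget A ($394.35, qty 84) <-- DUPLICATE
  Row 4: Widget A ($394.35, qty 84) <-- DUPLICATE
  Row 5: Tool P ($280.55, qty 39)
  Row 6: Gadget Y ($407.22, qty 13)
  Row 7: Widget B ($54.35, qty 87)
  Row 8: Device N ($328.43, qty 60)

Duplicates found: 2
Unique records: 6

2 duplicates, 6 unique


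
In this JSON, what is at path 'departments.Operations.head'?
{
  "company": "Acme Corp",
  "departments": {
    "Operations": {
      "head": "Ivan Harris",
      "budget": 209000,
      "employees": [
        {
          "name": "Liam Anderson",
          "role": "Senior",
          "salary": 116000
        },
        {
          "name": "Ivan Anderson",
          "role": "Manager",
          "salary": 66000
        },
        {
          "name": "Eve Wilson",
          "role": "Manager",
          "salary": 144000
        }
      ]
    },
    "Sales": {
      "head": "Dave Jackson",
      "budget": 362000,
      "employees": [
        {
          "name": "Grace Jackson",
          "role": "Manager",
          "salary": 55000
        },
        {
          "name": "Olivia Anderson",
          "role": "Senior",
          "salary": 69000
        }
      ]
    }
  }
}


Path: departments.Operations.head

Navigate:
  -> departments
  -> Operations
  -> head = 'Ivan Harris'

Ivan Harris


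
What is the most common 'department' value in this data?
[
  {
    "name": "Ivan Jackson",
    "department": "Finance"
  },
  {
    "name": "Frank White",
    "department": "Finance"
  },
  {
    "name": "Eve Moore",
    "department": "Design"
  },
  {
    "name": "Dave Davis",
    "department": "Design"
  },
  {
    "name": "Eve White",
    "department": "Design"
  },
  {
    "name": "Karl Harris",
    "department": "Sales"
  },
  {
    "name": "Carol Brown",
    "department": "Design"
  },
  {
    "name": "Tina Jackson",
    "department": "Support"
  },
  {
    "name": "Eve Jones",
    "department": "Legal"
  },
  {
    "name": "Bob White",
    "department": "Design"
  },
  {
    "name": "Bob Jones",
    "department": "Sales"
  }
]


Counting 'department' values across 11 records:

  Design: 5 #####
  Finance: 2 ##
  Sales: 2 ##
  Support: 1 #
  Legal: 1 #

Most common: Design (5 times)

Design (5 times)


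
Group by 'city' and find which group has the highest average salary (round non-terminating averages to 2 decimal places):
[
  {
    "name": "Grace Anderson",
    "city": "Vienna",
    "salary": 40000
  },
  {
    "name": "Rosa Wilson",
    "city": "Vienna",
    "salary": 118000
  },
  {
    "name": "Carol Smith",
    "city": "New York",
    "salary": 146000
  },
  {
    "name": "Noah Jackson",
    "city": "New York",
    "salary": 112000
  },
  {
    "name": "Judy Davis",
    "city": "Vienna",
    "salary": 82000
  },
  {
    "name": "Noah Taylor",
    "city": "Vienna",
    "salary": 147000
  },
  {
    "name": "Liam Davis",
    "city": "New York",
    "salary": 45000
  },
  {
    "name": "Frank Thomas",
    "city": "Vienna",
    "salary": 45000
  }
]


Group by: city

Groups:
  New York: 3 people, avg salary = 303000/3 = $101000
  Vienna: 5 people, avg salary = 432000/5 = $86400

Highest average salary: New York ($101000)

New York ($101000)


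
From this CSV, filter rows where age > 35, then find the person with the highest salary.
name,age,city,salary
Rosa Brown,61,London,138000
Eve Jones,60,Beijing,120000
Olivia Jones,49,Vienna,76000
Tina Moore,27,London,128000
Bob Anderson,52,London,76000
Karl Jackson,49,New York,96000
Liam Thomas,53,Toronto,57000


Filter: age > 35
Sort by: salary (descending)

Filtered records (6):
  Rosa Brown, age 61, salary $138000
  Eve Jones, age 60, salary $120000
  Karl Jackson, age 49, salary $96000
  Olivia Jones, age 49, salary $76000
  Bob Anderson, age 52, salary $76000
  Liam Thomas, age 53, salary $57000

Highest salary: Rosa Brown ($138000)

Rosa Brown


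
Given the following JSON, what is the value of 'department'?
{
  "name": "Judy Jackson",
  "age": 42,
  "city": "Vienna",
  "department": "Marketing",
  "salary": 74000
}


Looking up field 'department'
Value: Marketing

Marketing


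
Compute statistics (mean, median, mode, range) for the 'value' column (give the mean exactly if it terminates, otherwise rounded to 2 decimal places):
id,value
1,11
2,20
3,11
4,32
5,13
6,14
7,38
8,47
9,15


Data: [11, 20, 11, 32, 13, 14, 38, 47, 15]
Count: 9
Sum: 201
Mean: 201/9 ≈ 22.33 (rounded to 2 decimal places)
Sorted: [11, 11, 13, 14, 15, 20, 32, 38, 47]
Median: 15.0
Mode: 11 (2 times)
Range: 47 - 11 = 36
Min: 11, Max: 47

mean≈22.33, median=15.0, mode=11, range=36


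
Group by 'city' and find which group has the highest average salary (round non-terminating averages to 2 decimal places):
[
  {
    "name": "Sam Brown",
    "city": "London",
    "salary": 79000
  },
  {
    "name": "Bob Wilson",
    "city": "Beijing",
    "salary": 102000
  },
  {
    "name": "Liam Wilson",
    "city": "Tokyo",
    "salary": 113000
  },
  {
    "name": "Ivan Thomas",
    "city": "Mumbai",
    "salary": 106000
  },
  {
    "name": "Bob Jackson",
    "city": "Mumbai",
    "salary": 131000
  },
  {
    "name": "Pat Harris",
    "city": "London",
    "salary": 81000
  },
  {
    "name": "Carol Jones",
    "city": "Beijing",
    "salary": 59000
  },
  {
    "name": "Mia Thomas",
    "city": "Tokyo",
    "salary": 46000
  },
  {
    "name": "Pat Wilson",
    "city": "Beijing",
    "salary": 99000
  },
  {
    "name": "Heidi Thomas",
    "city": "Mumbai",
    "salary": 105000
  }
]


Group by: city

Groups:
  Beijing: 3 people, avg salary = 260000/3 ≈ $86666.67
  London: 2 people, avg salary = 160000/2 = $80000
  Mumbai: 3 people, avg salary = 342000/3 = $114000
  Tokyo: 2 people, avg salary = 159000/2 = $79500

Highest average salary: Mumbai ($114000)

Mumbai ($114000)


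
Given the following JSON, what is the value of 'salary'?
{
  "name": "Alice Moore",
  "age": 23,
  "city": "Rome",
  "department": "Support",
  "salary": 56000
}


Looking up field 'salary'
Value: 56000

56000


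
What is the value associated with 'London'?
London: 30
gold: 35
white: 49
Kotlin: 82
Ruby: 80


Looking up key 'London'
Value: 30

30


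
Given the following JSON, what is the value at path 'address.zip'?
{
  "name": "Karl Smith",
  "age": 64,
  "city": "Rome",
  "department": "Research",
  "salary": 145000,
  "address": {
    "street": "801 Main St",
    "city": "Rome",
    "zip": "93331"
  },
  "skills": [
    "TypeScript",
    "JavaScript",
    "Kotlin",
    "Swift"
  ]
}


Query: address.zip
Path: address -> zip
Value: 93331

93331


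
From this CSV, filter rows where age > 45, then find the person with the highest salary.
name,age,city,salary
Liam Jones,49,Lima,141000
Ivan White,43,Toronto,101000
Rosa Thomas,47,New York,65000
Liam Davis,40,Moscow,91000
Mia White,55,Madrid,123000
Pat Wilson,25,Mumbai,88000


Filter: age > 45
Sort by: salary (descending)

Filtered records (3):
  Liam Jones, age 49, salary $141000
  Mia White, age 55, salary $123000
  Rosa Thomas, age 47, salary $65000

Highest salary: Liam Jones ($141000)

Liam Jones


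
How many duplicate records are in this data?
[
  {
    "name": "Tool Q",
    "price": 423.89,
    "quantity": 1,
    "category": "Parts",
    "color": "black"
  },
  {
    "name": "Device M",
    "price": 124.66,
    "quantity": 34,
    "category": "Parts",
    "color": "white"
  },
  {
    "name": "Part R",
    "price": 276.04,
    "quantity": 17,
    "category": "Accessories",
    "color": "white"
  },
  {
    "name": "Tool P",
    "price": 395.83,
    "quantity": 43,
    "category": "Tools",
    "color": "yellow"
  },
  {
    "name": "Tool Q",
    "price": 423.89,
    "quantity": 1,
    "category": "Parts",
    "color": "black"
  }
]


Checking 5 records for duplicates:

  Row 1: Tool Q ($423.89, qty 1)
  Row 2: Device M ($124.66, qty 34)
  Row 3: Part R ($276.04, qty 17)
  Row 4: Tool P ($395.83, qty 43)
  Row 5: Tool Q ($423.89, qty 1) <-- DUPLICATE

Duplicates found: 1
Unique records: 4

1 duplicates, 4 unique


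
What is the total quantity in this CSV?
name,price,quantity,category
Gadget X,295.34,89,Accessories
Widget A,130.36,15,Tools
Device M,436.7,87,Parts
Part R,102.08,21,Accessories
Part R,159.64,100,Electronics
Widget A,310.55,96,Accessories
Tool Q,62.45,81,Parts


Computing total quantity:
Values: [89, 15, 87, 21, 100, 96, 81]
Sum = 489

489


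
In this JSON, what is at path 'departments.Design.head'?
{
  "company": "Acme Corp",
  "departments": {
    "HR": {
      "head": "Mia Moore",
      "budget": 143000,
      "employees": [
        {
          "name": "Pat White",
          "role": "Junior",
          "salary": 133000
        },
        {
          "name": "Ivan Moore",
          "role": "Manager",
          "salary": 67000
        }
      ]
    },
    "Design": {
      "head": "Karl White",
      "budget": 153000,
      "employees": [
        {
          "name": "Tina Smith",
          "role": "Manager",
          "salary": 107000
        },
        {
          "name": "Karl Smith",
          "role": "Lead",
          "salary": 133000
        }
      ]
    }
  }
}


Path: departments.Design.head

Navigate:
  -> departments
  -> Design
  -> head = 'Karl White'

Karl White


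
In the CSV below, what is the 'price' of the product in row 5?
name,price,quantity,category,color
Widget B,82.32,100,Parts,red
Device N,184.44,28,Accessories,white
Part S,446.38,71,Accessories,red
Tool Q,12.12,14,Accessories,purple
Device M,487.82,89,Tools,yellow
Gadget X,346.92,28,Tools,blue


Query: Row 5 ('Device M'), column 'price'
Value: 487.82

487.82


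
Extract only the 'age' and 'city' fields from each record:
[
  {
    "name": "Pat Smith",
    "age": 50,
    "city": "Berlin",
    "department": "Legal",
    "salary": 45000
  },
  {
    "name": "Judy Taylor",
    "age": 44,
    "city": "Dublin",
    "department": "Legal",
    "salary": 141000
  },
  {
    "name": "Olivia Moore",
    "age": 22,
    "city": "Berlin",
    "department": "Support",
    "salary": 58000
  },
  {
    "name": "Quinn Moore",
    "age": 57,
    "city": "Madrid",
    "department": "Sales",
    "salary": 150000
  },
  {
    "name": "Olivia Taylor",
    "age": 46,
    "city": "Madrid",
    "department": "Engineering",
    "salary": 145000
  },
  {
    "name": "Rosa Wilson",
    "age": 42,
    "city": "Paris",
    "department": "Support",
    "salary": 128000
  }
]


Original: 6 records with fields: name, age, city, department, salary
Keep: ['age', 'city']
Drop: ['name', 'department', 'salary']
Result: 6 records, 2 fields each

[
  {
    "age": 50,
    "city": "Berlin"
  },
  {
    "age": 44,
    "city": "Dublin"
  },
  {
    "age": 22,
    "city": "Berlin"
  },
  {
    "age": 57,
    "city": "Madrid"
  },
  {
    "age": 46,
    "city": "Madrid"
  },
  {
    "age": 42,
    "city": "Paris"
  }
]


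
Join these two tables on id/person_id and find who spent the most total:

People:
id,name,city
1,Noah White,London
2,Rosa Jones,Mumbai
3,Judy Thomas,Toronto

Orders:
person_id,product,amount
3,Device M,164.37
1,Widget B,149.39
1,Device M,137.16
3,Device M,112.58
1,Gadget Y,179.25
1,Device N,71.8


Join on: people.id = orders.person_id

Joined rows:
  Judy Thomas (Toronto) bought Device M for $164.37
  Noah White (London) bought Widget B for $149.39
  Noah White (London) bought Device M for $137.16
  Judy Thomas (Toronto) bought Device M for $112.58
  Noah White (London) bought Gadget Y for $179.25
  Noah White (London) bought Device N for $71.8

Total per person:
  Noah White: $537.60
  Judy Thomas: $276.95

Top spender: Noah White ($537.60)

Noah White ($537.60)


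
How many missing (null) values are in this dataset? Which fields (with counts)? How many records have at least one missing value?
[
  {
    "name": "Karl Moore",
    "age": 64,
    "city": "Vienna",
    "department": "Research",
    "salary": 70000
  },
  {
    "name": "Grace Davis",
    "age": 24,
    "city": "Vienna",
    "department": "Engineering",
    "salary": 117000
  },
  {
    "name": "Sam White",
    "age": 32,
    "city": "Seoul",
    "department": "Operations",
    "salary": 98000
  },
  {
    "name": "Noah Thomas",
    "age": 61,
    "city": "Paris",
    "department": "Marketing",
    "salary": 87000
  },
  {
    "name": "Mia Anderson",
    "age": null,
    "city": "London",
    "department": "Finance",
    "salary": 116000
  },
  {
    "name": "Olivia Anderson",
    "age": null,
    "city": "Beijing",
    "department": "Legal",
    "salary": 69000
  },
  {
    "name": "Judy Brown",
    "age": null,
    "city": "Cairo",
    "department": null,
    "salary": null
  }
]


Checking for missing (null) values in 7 records:

  Karl Moore: complete
  Grace Davis: complete
  Sam White: complete
  Noah Thomas: complete
  Mia Anderson: age
  Olivia Anderson: age
  Judy Brown: age, department, salary

Per field:
  name: 0 missing
  age: 3 missing
  city: 0 missing
  department: 1 missing
  salary: 1 missing

Total missing values: 5
Records with any missing: 3

5 missing values (age: 3, department: 1, salary: 1); 3 incomplete records


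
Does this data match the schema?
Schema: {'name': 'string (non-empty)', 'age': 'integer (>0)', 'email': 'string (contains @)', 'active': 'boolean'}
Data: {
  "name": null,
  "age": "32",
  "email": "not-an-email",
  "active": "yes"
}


Validating each field against schema:
  name: FAIL (null is not a string)
  age: FAIL ("32" is not an integer)
  email: FAIL ("not-an-email" does not contain @)
  active: FAIL ("yes" is not a boolean)

Result: INVALID (4 errors: name, age, email, active)

INVALID (4 errors: name, age, email, active)


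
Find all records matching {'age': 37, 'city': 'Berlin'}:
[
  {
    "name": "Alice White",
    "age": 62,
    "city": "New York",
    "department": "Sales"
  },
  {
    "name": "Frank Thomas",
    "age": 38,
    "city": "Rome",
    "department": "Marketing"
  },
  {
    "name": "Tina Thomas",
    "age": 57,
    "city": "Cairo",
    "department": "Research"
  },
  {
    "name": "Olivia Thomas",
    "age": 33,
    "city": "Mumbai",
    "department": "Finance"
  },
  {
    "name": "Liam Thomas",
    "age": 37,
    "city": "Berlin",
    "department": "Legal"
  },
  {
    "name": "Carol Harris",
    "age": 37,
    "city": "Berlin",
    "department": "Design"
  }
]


Search criteria: {'age': 37, 'city': 'Berlin'}

Checking 6 records:
  Alice White: {age: 62, city: New York}
  Frank Thomas: {age: 38, city: Rome}
  Tina Thomas: {age: 57, city: Cairo}
  Olivia Thomas: {age: 33, city: Mumbai}
  Liam Thomas: {age: 37, city: Berlin} <-- MATCH
  Carol Harris: {age: 37, city: Berlin} <-- MATCH

Matches: ["Liam Thomas", "Carol Harris"]

["Liam Thomas", "Carol Harris"]


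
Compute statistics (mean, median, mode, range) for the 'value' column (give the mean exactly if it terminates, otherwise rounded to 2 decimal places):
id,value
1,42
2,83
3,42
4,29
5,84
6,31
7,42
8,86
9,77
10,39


Data: [42, 83, 42, 29, 84, 31, 42, 86, 77, 39]
Count: 10
Sum: 555
Mean: 555/10 = 55.5
Sorted: [29, 31, 39, 42, 42, 42, 77, 83, 84, 86]
Median: 42.0
Mode: 42 (3 times)
Range: 86 - 29 = 57
Min: 29, Max: 86

mean=55.5, median=42.0, mode=42, range=57


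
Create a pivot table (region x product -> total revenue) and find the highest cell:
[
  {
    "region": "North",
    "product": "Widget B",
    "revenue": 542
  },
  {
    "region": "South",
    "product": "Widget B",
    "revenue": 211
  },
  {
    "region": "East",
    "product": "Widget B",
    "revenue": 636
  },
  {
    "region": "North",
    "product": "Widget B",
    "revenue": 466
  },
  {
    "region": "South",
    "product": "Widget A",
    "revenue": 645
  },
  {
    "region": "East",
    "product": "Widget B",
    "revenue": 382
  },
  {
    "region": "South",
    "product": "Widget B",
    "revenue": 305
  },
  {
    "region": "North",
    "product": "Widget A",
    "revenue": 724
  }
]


Pivot: region (rows) x product (columns) -> total revenue

     Widget A      Widget B    
East             0          1018  
North          724          1008  
South          645           516  

Highest: East / Widget B = $1018

East / Widget B = $1018


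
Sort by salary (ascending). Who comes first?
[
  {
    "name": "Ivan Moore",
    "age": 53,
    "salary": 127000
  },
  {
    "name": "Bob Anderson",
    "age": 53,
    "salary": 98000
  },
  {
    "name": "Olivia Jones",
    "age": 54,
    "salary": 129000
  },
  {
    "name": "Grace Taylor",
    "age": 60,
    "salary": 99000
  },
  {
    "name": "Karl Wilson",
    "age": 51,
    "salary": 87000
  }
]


Sort by: salary (ascending)

Sorted order:
  1. Karl Wilson (salary = 87000)
  2. Bob Anderson (salary = 98000)
  3. Grace Taylor (salary = 99000)
  4. Ivan Moore (salary = 127000)
  5. Olivia Jones (salary = 129000)

First: Karl Wilson

Karl Wilson


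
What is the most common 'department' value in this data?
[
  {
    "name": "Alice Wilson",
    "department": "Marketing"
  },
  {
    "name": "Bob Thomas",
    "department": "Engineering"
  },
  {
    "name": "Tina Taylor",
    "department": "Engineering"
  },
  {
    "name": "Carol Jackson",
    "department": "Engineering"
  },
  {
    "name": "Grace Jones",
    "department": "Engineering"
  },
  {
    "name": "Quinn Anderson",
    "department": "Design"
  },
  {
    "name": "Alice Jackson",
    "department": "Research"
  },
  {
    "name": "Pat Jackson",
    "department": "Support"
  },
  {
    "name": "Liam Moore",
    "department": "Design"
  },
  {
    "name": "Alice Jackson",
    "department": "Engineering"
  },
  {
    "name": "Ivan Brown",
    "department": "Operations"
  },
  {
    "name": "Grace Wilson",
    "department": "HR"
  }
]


Counting 'department' values across 12 records:

  Engineering: 5 #####
  Design: 2 ##
  Marketing: 1 #
  Research: 1 #
  Support: 1 #
  Operations: 1 #
  HR: 1 #

Most common: Engineering (5 times)

Engineering (5 times)


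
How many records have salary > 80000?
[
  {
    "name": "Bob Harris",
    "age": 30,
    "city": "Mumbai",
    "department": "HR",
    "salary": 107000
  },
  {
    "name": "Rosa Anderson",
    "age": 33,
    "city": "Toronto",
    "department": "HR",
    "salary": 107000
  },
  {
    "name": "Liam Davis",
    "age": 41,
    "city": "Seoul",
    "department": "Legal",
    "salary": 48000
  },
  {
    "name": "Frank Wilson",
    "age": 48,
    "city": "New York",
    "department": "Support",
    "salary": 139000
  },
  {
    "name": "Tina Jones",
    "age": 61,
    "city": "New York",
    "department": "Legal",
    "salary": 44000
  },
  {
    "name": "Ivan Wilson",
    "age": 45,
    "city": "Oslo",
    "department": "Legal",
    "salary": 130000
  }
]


Data: 6 records
Condition: salary > 80000

Checking each record:
  Bob Harris: 107000 MATCH
  Rosa Anderson: 107000 MATCH
  Liam Davis: 48000
  Frank Wilson: 139000 MATCH
  Tina Jones: 44000
  Ivan Wilson: 130000 MATCH

Count: 4

4


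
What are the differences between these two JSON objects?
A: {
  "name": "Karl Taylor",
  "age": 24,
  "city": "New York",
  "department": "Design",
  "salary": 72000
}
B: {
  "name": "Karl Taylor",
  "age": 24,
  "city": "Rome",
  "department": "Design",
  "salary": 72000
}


Comparing each field (in key order):
  name: same
  age: same
  city: DIFFERENT
  department: same
  salary: same
Differences:
  city: New York -> Rome

1 field(s) changed

1 change: city


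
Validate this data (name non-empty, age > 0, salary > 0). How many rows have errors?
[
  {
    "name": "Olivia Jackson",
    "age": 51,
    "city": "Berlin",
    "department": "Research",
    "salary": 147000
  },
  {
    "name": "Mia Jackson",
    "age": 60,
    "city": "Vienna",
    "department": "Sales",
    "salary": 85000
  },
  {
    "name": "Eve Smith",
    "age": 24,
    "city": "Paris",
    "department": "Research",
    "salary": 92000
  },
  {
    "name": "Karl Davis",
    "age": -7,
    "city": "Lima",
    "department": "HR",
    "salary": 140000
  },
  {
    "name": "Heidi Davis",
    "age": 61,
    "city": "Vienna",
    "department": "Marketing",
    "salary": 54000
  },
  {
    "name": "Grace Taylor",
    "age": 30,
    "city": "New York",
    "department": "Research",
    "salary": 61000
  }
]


Validating 6 records:
Rules: name non-empty, age > 0, salary > 0

  Row 1 (Olivia Jackson): OK
  Row 2 (Mia Jackson): OK
  Row 3 (Eve Smith): OK
  Row 4 (Karl Davis): negative age: -7
  Row 5 (Heidi Davis): OK
  Row 6 (Grace Taylor): OK

Total errors: 1

1 errors


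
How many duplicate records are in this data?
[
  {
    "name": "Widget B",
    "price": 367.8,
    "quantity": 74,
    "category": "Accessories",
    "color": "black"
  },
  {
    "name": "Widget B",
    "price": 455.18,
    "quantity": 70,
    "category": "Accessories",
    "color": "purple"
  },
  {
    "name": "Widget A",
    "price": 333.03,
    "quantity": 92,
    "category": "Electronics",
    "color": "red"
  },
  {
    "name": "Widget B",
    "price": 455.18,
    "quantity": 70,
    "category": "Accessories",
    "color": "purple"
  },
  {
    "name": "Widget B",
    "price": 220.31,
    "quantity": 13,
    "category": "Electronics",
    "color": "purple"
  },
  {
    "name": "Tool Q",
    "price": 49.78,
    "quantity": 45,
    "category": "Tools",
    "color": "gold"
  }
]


Checking 6 records for duplicates:

  Row 1: Widget B ($367.8, qty 74)
  Row 2: Widget B ($455.18, qty 70)
  Row 3: Widget A ($333.03, qty 92)
  Row 4: Widget B ($455.18, qty 70) <-- DUPLICATE
  Row 5: Widget B ($220.31, qty 13)
  Row 6: Tool Q ($49.78, qty 45)

Duplicates found: 1
Unique records: 5

1 duplicates, 5 unique


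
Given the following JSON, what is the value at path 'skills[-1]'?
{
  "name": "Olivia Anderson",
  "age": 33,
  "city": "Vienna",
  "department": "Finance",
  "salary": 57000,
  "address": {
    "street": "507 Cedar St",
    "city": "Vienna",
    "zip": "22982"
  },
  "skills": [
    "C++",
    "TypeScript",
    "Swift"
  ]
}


Query: skills[-1]
Path: skills -> last element
Value: Swift

Swift


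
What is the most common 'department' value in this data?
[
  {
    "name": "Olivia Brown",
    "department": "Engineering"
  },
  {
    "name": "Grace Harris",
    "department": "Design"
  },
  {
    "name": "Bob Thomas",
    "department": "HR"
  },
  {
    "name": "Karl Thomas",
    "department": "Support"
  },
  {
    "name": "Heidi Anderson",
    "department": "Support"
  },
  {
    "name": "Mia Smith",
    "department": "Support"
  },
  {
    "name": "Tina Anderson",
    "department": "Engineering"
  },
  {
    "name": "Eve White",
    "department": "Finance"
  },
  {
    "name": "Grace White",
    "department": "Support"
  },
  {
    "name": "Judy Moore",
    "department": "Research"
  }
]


Counting 'department' values across 10 records:

  Support: 4 ####
  Engineering: 2 ##
  Design: 1 #
  HR: 1 #
  Finance: 1 #
  Research: 1 #

Most common: Support (4 times)

Support (4 times)


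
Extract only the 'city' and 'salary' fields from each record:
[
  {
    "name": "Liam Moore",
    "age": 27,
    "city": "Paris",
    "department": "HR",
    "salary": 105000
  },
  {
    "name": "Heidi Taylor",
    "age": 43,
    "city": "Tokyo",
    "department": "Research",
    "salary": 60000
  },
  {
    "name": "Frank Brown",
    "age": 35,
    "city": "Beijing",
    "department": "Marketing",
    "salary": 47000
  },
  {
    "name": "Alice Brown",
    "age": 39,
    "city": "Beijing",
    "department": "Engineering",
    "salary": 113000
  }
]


Original: 4 records with fields: name, age, city, department, salary
Keep: ['city', 'salary']
Drop: ['name', 'age', 'department']
Result: 4 records, 2 fields each

[
  {
    "city": "Paris",
    "salary": 105000
  },
  {
    "city": "Tokyo",
    "salary": 60000
  },
  {
    "city": "Beijing",
    "salary": 47000
  },
  {
    "city": "Beijing",
    "salary": 113000
  }
]


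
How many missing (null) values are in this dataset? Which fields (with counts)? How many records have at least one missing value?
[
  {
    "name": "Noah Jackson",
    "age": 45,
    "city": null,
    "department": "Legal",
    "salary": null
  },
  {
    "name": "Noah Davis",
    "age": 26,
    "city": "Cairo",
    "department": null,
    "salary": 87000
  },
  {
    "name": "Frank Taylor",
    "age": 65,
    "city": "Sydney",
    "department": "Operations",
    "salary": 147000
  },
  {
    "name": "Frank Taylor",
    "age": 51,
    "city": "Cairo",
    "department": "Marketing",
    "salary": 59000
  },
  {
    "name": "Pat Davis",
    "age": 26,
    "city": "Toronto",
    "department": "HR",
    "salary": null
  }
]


Checking for missing (null) values in 5 records:

  Noah Jackson: city, salary
  Noah Davis: department
  Frank Taylor: complete
  Frank Taylor: complete
  Pat Davis: salary

Per field:
  name: 0 missing
  age: 0 missing
  city: 1 missing
  department: 1 missing
  salary: 2 missing

Total missing values: 4
Records with any missing: 3

4 missing values (city: 1, department: 1, salary: 2); 3 incomplete records


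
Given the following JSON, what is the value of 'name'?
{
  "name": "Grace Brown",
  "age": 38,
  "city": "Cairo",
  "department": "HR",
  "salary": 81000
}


Looking up field 'name'
Value: Grace Brown

Grace Brown


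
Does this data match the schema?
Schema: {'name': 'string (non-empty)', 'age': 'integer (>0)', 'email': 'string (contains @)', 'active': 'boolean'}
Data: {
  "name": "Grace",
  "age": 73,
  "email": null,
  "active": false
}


Validating each field against schema:
  name: OK (non-empty string)
  age: OK (positive integer)
  email: FAIL (null is not a string)
  active: OK (boolean)

Result: INVALID (1 error: email)

INVALID (1 error: email)


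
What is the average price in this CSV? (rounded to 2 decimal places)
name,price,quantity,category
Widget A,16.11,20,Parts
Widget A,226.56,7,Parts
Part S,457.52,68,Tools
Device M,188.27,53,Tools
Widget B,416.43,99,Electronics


Computing average price:
Values: [16.11, 226.56, 457.52, 188.27, 416.43]
Sum = 1304.89
Count = 5
Average = 1304.89/5 = 260.978 exactly -> 260.98 (rounded half-up to 2 decimal places)

260.98


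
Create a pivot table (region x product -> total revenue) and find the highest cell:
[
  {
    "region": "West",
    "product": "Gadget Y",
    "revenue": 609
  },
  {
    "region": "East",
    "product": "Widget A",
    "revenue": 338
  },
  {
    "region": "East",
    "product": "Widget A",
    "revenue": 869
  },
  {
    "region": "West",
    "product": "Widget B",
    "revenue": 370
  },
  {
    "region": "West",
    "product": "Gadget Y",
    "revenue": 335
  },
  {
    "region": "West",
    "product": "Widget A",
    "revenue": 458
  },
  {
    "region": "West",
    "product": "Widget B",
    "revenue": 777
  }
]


Pivot: region (rows) x product (columns) -> total revenue

     Gadget Y      Widget A      Widget B    
East             0          1207             0  
West           944           458          1147  

Highest: East / Widget A = $1207

East / Widget A = $1207


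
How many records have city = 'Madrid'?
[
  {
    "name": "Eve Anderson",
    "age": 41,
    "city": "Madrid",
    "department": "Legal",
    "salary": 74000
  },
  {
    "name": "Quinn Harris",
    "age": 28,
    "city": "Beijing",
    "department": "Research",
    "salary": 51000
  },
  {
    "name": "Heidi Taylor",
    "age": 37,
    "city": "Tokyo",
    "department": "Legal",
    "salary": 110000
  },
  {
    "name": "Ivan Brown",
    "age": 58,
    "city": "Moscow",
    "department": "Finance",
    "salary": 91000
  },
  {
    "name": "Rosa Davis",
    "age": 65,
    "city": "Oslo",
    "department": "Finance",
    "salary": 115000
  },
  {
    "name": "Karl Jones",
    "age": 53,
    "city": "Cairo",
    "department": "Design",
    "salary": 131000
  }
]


Data: 6 records
Condition: city = 'Madrid'

Checking each record:
  Eve Anderson: Madrid MATCH
  Quinn Harris: Beijing
  Heidi Taylor: Tokyo
  Ivan Brown: Moscow
  Rosa Davis: Oslo
  Karl Jones: Cairo

Count: 1

1


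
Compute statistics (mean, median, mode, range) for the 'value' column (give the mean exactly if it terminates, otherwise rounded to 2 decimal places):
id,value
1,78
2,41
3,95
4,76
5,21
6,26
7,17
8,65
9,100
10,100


Data: [78, 41, 95, 76, 21, 26, 17, 65, 100, 100]
Count: 10
Sum: 619
Mean: 619/10 = 61.9
Sorted: [17, 21, 26, 41, 65, 76, 78, 95, 100, 100]
Median: 70.5
Mode: 100 (2 times)
Range: 100 - 17 = 83
Min: 17, Max: 100

mean=61.9, median=70.5, mode=100, range=83


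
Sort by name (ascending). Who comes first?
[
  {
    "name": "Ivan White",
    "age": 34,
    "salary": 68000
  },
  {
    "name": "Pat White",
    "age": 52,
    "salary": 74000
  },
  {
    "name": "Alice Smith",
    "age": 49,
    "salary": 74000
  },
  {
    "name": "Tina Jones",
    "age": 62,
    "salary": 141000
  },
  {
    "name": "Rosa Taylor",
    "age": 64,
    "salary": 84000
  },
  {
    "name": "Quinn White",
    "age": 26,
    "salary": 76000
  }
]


Sort by: name (ascending)

Sorted order:
  1. Alice Smith (name = Alice Smith)
  2. Ivan White (name = Ivan White)
  3. Pat White (name = Pat White)
  4. Quinn White (name = Quinn White)
  5. Rosa Taylor (name = Rosa Taylor)
  6. Tina Jones (name = Tina Jones)

First: Alice Smith

Alice Smith


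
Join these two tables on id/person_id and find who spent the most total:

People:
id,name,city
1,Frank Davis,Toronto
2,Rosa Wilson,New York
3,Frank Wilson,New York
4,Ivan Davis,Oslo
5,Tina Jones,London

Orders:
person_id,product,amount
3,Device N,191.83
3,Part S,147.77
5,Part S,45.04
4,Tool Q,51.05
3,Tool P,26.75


Join on: people.id = orders.person_id

Joined rows:
  Frank Wilson (New York) bought Device N for $191.83
  Frank Wilson (New York) bought Part S for $147.77
  Tina Jones (London) bought Part S for $45.04
  Ivan Davis (Oslo) bought Tool Q for $51.05
  Frank Wilson (New York) bought Tool P for $26.75

Total per person:
  Frank Wilson: $366.35
  Ivan Davis: $51.05
  Tina Jones: $45.04

Top spender: Frank Wilson ($366.35)

Frank Wilson ($366.35)


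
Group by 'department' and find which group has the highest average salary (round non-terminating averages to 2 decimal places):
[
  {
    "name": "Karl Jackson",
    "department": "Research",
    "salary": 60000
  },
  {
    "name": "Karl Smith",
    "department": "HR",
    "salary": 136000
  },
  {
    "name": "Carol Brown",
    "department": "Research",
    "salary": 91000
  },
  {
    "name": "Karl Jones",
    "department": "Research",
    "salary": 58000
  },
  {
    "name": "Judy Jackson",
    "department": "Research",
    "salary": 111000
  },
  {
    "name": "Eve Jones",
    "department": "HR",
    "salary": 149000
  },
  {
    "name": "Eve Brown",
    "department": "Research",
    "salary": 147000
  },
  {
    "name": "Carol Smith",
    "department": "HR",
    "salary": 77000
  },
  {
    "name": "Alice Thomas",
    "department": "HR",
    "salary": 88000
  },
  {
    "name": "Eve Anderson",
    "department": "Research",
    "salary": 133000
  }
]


Group by: department

Groups:
  HR: 4 people, avg salary = 450000/4 = $112500
  Research: 6 people, avg salary = 600000/6 = $100000

Highest average salary: HR ($112500)

HR ($112500)


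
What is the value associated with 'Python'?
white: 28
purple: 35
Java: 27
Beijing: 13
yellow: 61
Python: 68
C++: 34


Looking up key 'Python'
Value: 68

68


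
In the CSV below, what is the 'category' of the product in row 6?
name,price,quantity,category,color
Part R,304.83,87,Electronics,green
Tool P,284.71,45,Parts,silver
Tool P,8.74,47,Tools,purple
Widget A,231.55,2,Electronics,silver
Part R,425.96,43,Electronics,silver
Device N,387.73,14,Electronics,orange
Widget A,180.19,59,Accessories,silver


Query: Row 6 ('Device N'), column 'category'
Value: Electronics

Electronics


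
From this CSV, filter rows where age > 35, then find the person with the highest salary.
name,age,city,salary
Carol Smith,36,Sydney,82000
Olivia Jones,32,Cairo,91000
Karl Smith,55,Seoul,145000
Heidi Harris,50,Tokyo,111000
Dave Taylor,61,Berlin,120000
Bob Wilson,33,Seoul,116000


Filter: age > 35
Sort by: salary (descending)

Filtered records (4):
  Karl Smith, age 55, salary $145000
  Dave Taylor, age 61, salary $120000
  Heidi Harris, age 50, salary $111000
  Carol Smith, age 36, salary $82000

Highest salary: Karl Smith ($145000)

Karl Smith
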